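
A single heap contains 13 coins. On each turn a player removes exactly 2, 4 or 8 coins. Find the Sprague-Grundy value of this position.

Build the Grundy sequence with g(k) = mex{g(k−s) : s ∈ {2, 4, 8}, s ≤ k}:
k:     0  1  2  3  4  5  6  7  8  9 10 11 12 13
g(k):  0  0  1  1  2  2  0  0  1  1  2  2  0  0
So g(13) = 0.

0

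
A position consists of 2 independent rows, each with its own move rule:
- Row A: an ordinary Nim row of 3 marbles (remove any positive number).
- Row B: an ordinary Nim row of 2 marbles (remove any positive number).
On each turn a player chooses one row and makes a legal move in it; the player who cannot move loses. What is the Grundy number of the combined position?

Row A is a plain Nim row of size 3, so its Grundy value is 3.
Row B is a plain Nim row of size 2, so its Grundy value is 2.
By the Sprague-Grundy theorem, the Grundy value of a sum of independent games is the XOR of the component values.
Combined value = 3 ⊕ 2 = 1.

1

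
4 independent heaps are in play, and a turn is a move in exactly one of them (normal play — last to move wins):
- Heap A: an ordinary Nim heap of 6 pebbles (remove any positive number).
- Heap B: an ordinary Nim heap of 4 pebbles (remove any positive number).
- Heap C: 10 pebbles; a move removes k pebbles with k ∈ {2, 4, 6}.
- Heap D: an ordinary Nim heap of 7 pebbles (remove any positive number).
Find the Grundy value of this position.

4

Heap A is a plain Nim heap of size 6, so its Grundy value is 6.
Heap B is a plain Nim heap of size 4, so its Grundy value is 4.
For heap C, compute g(0), g(1), … with moves {2, 4, 6}:
k:     0  1  2  3  4  5  6  7  8  9 10
g(k):  0  0  1  1  2  2  3  3  0  0  1
So g(10) = 1.
Heap D is a plain Nim heap of size 7, so its Grundy value is 7.
By the Sprague-Grundy theorem, the Grundy value of a sum of independent games is the XOR of the component values.
Combined value = 6 XOR 4 XOR 1 XOR 7 = 4.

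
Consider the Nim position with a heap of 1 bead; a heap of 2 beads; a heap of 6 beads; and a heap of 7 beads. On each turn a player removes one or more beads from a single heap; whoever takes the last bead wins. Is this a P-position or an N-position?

N-position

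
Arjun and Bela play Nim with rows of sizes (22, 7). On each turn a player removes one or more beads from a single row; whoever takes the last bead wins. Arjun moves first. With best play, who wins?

Arjun wins

Compute the nim-sum pairwise:
22 ^ 7 = 17
The nim-sum is 17 ≠ 0, so this is an N-position: the player to move can win; Arjun has a winning move.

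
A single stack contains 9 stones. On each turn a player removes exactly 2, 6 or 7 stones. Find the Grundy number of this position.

Grundy values for subtraction set {2, 6, 7}:
k:     0  1  2  3  4  5  6  7  8  9
g(k):  0  0  1  1  0  0  1  1  2  0
So g(9) = 0.

0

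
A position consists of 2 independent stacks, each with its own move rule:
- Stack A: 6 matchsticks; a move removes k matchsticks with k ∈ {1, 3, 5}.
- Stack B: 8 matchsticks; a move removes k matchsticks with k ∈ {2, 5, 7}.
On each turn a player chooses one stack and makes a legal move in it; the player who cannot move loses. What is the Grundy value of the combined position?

2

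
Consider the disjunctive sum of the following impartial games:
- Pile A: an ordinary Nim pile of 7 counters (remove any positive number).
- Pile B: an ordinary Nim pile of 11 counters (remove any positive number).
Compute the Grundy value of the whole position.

Pile A is a plain Nim pile of size 7, so its Grundy value is 7.
Pile B is a plain Nim pile of size 11, so its Grundy value is 11.
The value of a disjunctive sum is the nim-sum of the parts.
Combined value = 7 XOR 11 = 12.

12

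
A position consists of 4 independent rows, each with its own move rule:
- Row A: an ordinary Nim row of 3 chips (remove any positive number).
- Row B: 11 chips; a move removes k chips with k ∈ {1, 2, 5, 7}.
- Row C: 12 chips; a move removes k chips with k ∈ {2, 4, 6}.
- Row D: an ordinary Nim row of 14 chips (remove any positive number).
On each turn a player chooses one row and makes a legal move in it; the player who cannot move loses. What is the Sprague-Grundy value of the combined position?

13

Row A is a plain Nim row of size 3, so its Grundy value is 3.
Build the Grundy sequence for row B with g(k) = mex{g(k−s) : s ∈ {1, 2, 5, 7}, s ≤ k}:
g(0) = mex{} = 0
g(1) = mex{0} = 1
g(2) = mex{0,1} = 2
g(3) = mex{1,2} = 0
g(4) = mex{0,2} = 1
g(5) = mex{0,1} = 2
g(6) = mex{1,2} = 0
g(7) = mex{0,2} = 1
g(8) = mex{0,1} = 2
g(9) = mex{1,2} = 0
g(10) = mex{0,2} = 1
g(11) = mex{0,1} = 2
So g(11) = 2.
Grundy values for row C (subtraction set {2, 4, 6}):
k:     0  1  2  3  4  5  6  7  8  9 10 11 12
g(k):  0  0  1  1  2  2  3  3  0  0  1  1  2
So g(12) = 2.
Row D is a plain Nim row of size 14, so its Grundy value is 14.
By the Sprague-Grundy theorem, the Grundy value of a sum of independent games is the XOR of the component values.
Combined value = 3 ⊕ 2 ⊕ 2 ⊕ 14 = 13.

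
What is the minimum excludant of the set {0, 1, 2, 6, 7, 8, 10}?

3

The values 0, 1, 2 are all present; 3 is the first non-negative integer missing from the set.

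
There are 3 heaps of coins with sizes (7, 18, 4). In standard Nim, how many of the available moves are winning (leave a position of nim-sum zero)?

1

Compute the nim-sum pairwise:
7 ^ 18 = 21
21 ^ 4 = 17
The overall nim-sum is X = 17. A heap of size p has a winning move iff p XOR X < p (reduce it to p XOR X).
  7: 7 XOR 17 = 22 ≥ 7 — no move.
  18: 18 XOR 17 = 3 < 18 — winning move (to 3).
  4: 4 XOR 17 = 21 ≥ 4 — no move.
That gives 1 winning move.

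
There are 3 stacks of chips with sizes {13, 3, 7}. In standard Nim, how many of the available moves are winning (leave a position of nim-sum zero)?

In binary:
  1101  (13)
  0011  (3)
  0111  (7)
  ----
  1001  (9)
The overall nim-sum is X = 9. A stack of size p has a winning move iff p XOR X < p (reduce it to p XOR X).
  13: 13 XOR 9 = 4 < 13 — winning move (to 4).
  3: 3 XOR 9 = 10 ≥ 3 — no move.
  7: 7 XOR 9 = 14 ≥ 7 — no move.
That gives 1 winning move.

1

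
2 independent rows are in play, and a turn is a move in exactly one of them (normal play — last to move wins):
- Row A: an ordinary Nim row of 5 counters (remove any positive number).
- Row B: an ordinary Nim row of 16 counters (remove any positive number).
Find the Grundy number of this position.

Row A is a plain Nim row of size 5, so its Grundy value is 5.
Row B is a plain Nim row of size 16, so its Grundy value is 16.
By the Sprague-Grundy theorem, the Grundy value of a sum of independent games is the XOR of the component values.
Combined value = 5 XOR 16 = 21.

21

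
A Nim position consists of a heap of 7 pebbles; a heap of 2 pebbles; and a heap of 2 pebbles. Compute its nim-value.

Write each in binary and XOR column by column:
  111  (7)
  010  (2)
  010  (2)
  ---
  111  (7)

7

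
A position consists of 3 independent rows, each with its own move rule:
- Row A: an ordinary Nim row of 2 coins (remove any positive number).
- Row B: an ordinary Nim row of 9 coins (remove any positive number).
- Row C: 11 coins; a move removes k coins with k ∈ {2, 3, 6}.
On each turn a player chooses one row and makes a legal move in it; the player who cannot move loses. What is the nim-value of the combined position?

Row A is a plain Nim row of size 2, so its Grundy value is 2.
Row B is a plain Nim row of size 9, so its Grundy value is 9.
Grundy values for row C (subtraction set {2, 3, 6}):
k:     0  1  2  3  4  5  6  7  8  9 10 11
g(k):  0  0  1  1  2  0  3  1  2  0  0  1
So g(11) = 1.
The value of a disjunctive sum is the nim-sum of the parts.
Combined value = 2 ⊕ 9 ⊕ 1 = 10.

10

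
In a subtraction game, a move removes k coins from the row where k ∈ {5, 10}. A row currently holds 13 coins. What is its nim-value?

2

Grundy values for subtraction set {5, 10}:
k:     0  1  2  3  4  5  6  7  8  9 10 11 12 13
g(k):  0  0  0  0  0  1  1  1  1  1  2  2  2  2
So g(13) = 2.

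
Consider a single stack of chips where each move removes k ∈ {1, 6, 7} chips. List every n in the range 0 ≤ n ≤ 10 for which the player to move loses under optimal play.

0, 2, 4

Grundy values for subtraction set {1, 6, 7}:
k:     0  1  2  3  4  5  6  7  8  9 10
g(k):  0  1  0  1  0  1  2  3  2  3  2
The P-positions (g = 0) in 0..10 are 0, 2, 4.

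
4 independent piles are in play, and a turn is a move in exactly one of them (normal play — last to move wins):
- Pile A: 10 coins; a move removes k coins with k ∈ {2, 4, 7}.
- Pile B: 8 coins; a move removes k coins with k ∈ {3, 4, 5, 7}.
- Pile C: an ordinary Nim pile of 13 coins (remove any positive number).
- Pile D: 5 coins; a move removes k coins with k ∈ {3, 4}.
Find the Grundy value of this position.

12

For pile A, compute g(0), g(1), … with moves {2, 4, 7}:
g(0) = mex{} = 0
g(1) = mex{} = 0
g(2) = mex{0} = 1
g(3) = mex{0} = 1
g(4) = mex{0,1} = 2
g(5) = mex{0,1} = 2
g(6) = mex{1,2} = 0
g(7) = mex{0,1,2} = 3
g(8) = mex{0,2} = 1
g(9) = mex{1,2,3} = 0
g(10) = mex{0,1} = 2
So g(10) = 2.
Grundy values for pile B (subtraction set {3, 4, 5, 7}):
g(0) = mex{} = 0
g(1) = mex{} = 0
g(2) = mex{} = 0
g(3) = mex{0} = 1
g(4) = mex{0} = 1
g(5) = mex{0} = 1
g(6) = mex{0,1} = 2
g(7) = mex{0,1} = 2
g(8) = mex{0,1} = 2
So g(8) = 2.
Pile C is a plain Nim pile of size 13, so its Grundy value is 13.
For pile D, compute g(0), g(1), … with moves {3, 4}:
k:     0  1  2  3  4  5
g(k):  0  0  0  1  1  1
So g(5) = 1.
The value of a disjunctive sum is the nim-sum of the parts.
Combined value = 2 XOR 2 XOR 13 XOR 1 = 12.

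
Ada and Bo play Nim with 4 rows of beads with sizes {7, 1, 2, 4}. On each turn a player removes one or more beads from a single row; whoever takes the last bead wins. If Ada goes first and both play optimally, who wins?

Compute the nim-sum pairwise:
7 ^ 1 = 6
6 ^ 2 = 4
4 ^ 4 = 0
The nim-sum is 0, so this is a P-position: the player to move is in a losing position under optimal play; Ada is about to move from it and so loses — Bo wins.

Bo wins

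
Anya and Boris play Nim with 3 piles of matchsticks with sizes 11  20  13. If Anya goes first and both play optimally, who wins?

Anya wins

Nim-sum: 11 XOR 20 XOR 13 = 18.
The nim-sum is 18 ≠ 0, so this is an N-position: the player to move can win; Anya has a winning move.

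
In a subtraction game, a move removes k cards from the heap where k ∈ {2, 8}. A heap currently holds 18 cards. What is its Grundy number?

2

Build the Grundy sequence with g(k) = mex{g(k−s) : s ∈ {2, 8}, s ≤ k}:
k:     0  1  2  3  4  5  6  7  8  9 10 11 12 13 14 15 16 17 18
g(k):  0  0  1  1  0  0  1  1  2  2  0  0  1  1  0  0  1  1  2
So g(18) = 2.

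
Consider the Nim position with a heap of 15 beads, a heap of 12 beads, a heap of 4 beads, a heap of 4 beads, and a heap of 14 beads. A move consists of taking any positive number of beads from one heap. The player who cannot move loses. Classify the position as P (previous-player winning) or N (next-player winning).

Nim-sum: 15 ^ 12 ^ 4 ^ 4 ^ 14 = 13.
The nim-sum is 13 ≠ 0, so this is an N-position: the player to move can win.

N-position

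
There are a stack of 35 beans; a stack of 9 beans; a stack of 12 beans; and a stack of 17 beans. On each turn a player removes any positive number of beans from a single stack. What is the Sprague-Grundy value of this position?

Nim-sum: 35 ⊕ 9 ⊕ 12 ⊕ 17 = 55.

55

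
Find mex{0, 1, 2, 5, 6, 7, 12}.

3

The values 0, 1, 2 are all present; 3 is the first non-negative integer missing from the set.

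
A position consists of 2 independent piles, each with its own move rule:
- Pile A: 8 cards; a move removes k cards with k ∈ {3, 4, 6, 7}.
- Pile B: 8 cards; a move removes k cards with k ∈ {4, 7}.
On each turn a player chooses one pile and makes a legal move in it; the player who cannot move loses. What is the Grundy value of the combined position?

0

Grundy values for pile A (subtraction set {3, 4, 6, 7}):
k:     0  1  2  3  4  5  6  7  8
g(k):  0  0  0  1  1  1  2  2  2
So g(8) = 2.
For pile B, compute g(0), g(1), … with moves {4, 7}:
g(0) = mex{} = 0
g(1) = mex{} = 0
g(2) = mex{} = 0
g(3) = mex{} = 0
g(4) = mex{0} = 1
g(5) = mex{0} = 1
g(6) = mex{0} = 1
g(7) = mex{0} = 1
g(8) = mex{0,1} = 2
So g(8) = 2.
The value of a disjunctive sum is the nim-sum of the parts.
Combined value = 2 ⊕ 2 = 0.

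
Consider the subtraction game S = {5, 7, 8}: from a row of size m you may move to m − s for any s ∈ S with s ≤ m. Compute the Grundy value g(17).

Compute g(0), g(1), … for moves {5, 7, 8}:
k:     0  1  2  3  4  5  6  7  8  9 10 11 12 13 14 15 16 17
g(k):  0  0  0  0  0  1  1  1  1  1  2  2  2  0  0  0  0  0
So g(17) = 0.

0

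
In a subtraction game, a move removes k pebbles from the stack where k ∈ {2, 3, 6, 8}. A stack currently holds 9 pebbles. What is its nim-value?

2

Grundy values for subtraction set {2, 3, 6, 8}:
k:     0  1  2  3  4  5  6  7  8  9
g(k):  0  0  1  1  2  0  3  1  2  2
So g(9) = 2.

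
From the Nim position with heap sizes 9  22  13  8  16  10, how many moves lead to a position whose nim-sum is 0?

0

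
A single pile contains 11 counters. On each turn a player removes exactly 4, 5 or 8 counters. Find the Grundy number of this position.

2

Grundy values for subtraction set {4, 5, 8}:
g(0) = mex{} = 0
g(1) = mex{} = 0
g(2) = mex{} = 0
g(3) = mex{} = 0
g(4) = mex{0} = 1
g(5) = mex{0} = 1
g(6) = mex{0} = 1
g(7) = mex{0} = 1
g(8) = mex{0,1} = 2
g(9) = mex{0,1} = 2
g(10) = mex{0,1} = 2
g(11) = mex{0,1} = 2
So g(11) = 2.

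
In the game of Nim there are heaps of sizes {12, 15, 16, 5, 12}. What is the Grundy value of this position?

In binary:
  01100  (12)
  01111  (15)
  10000  (16)
  00101  (5)
  01100  (12)
  -----
  11010  (26)

26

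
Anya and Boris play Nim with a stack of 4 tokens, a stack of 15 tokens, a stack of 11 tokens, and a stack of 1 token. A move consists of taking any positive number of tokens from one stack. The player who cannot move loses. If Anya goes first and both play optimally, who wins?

Nim-sum: 4 ⊕ 15 ⊕ 11 ⊕ 1 = 1.
The nim-sum is 1 ≠ 0, so this is an N-position: the player to move can win; Anya has a winning move.

Anya wins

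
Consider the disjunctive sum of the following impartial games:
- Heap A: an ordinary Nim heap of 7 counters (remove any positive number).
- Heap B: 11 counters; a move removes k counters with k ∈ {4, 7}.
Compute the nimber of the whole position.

7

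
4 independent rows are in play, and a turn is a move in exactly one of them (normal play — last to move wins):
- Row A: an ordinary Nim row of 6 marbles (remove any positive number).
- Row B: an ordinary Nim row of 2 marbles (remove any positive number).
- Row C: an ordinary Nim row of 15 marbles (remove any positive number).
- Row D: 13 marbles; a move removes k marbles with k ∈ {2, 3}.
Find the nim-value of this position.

Row A is a plain Nim row of size 6, so its Grundy value is 6.
Row B is a plain Nim row of size 2, so its Grundy value is 2.
Row C is a plain Nim row of size 15, so its Grundy value is 15.
For row D, compute g(0), g(1), … with moves {2, 3}:
k:     0  1  2  3  4  5  6  7  8  9 10 11 12 13
g(k):  0  0  1  1  2  0  0  1  1  2  0  0  1  1
So g(13) = 1.
By the Sprague-Grundy theorem, the Grundy value of a sum of independent games is the XOR of the component values.
Combined value = 6 XOR 2 XOR 15 XOR 1 = 10.

10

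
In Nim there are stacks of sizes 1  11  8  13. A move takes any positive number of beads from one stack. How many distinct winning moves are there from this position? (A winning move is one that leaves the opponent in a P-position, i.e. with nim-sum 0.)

3

Nim-sum: 1 XOR 11 XOR 8 XOR 13 = 15.
The overall nim-sum is X = 15. A stack of size p has a winning move iff p XOR X < p (reduce it to p XOR X).
  1: 1 XOR 15 = 14 ≥ 1 — no move.
  11: 11 XOR 15 = 4 < 11 — winning move (to 4).
  8: 8 XOR 15 = 7 < 8 — winning move (to 7).
  13: 13 XOR 15 = 2 < 13 — winning move (to 2).
That gives 3 winning moves.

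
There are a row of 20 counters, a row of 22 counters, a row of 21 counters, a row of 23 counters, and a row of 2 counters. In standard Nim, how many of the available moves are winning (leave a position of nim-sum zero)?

Nim-sum: 20 XOR 22 XOR 21 XOR 23 XOR 2 = 2.
The overall nim-sum is X = 2. A row of size p has a winning move iff p XOR X < p (reduce it to p XOR X).
  20: 20 XOR 2 = 22 ≥ 20 — no move.
  22: 22 XOR 2 = 20 < 22 — winning move (to 20).
  21: 21 XOR 2 = 23 ≥ 21 — no move.
  23: 23 XOR 2 = 21 < 23 — winning move (to 21).
  2: 2 XOR 2 = 0 < 2 — winning move (to 0).
That gives 3 winning moves.

3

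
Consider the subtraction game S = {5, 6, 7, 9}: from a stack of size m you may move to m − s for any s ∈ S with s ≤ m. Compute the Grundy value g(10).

2

Build the Grundy sequence with g(k) = mex{g(k−s) : s ∈ {5, 6, 7, 9}, s ≤ k}:
g(0) = mex{} = 0
g(1) = mex{} = 0
g(2) = mex{} = 0
g(3) = mex{} = 0
g(4) = mex{} = 0
g(5) = mex{0} = 1
g(6) = mex{0} = 1
g(7) = mex{0} = 1
g(8) = mex{0} = 1
g(9) = mex{0} = 1
g(10) = mex{0,1} = 2
So g(10) = 2.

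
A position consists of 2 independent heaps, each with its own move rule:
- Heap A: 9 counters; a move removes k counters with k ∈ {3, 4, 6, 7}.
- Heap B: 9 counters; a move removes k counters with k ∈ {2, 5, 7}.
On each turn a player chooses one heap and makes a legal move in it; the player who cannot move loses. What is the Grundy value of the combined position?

1

Grundy values for heap A (subtraction set {3, 4, 6, 7}):
g(0) = mex{} = 0
g(1) = mex{} = 0
g(2) = mex{} = 0
g(3) = mex{0} = 1
g(4) = mex{0} = 1
g(5) = mex{0} = 1
g(6) = mex{0,1} = 2
g(7) = mex{0,1} = 2
g(8) = mex{0,1} = 2
g(9) = mex{0,1,2} = 3
So g(9) = 3.
Build the Grundy sequence for heap B with g(k) = mex{g(k−s) : s ∈ {2, 5, 7}, s ≤ k}:
g(0) = mex{} = 0
g(1) = mex{} = 0
g(2) = mex{0} = 1
g(3) = mex{0} = 1
g(4) = mex{1} = 0
g(5) = mex{0,1} = 2
g(6) = mex{0} = 1
g(7) = mex{0,1,2} = 3
g(8) = mex{0,1} = 2
g(9) = mex{0,1,3} = 2
So g(9) = 2.
By the Sprague-Grundy theorem, the Grundy value of a sum of independent games is the XOR of the component values.
Combined value = 3 XOR 2 = 1.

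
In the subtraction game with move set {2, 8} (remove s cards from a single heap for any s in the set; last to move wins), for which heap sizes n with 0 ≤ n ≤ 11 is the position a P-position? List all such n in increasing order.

0, 1, 4, 5, 10, 11

Grundy values for subtraction set {2, 8}:
g(0) = mex{} = 0
g(1) = mex{} = 0
g(2) = mex{0} = 1
g(3) = mex{0} = 1
g(4) = mex{1} = 0
g(5) = mex{1} = 0
g(6) = mex{0} = 1
g(7) = mex{0} = 1
g(8) = mex{0,1} = 2
g(9) = mex{0,1} = 2
g(10) = mex{1,2} = 0
g(11) = mex{1,2} = 0
The P-positions (g = 0) in 0..11 are 0, 1, 4, 5, 10, 11.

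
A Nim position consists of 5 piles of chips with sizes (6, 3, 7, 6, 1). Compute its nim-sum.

Write each in binary and XOR column by column:
  110  (6)
  011  (3)
  111  (7)
  110  (6)
  001  (1)
  ---
  101  (5)

5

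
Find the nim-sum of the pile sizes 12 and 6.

10

Compute the nim-sum pairwise:
12 ⊕ 6 = 10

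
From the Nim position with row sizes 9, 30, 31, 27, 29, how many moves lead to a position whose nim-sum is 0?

Nim-sum: 9 ⊕ 30 ⊕ 31 ⊕ 27 ⊕ 29 = 14.
The overall nim-sum is X = 14. A row of size p has a winning move iff p XOR X < p (reduce it to p XOR X).
  9: 9 XOR 14 = 7 < 9 — winning move (to 7).
  30: 30 XOR 14 = 16 < 30 — winning move (to 16).
  31: 31 XOR 14 = 17 < 31 — winning move (to 17).
  27: 27 XOR 14 = 21 < 27 — winning move (to 21).
  29: 29 XOR 14 = 19 < 29 — winning move (to 19).
That gives 5 winning moves.

5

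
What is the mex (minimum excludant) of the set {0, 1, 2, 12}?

The values 0, 1, 2 are all present; 3 is the first non-negative integer missing from the set.

3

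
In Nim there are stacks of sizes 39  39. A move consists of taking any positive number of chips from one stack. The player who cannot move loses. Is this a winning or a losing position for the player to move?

Nim-sum: 39 ⊕ 39 = 0.
The nim-sum is 0, so this is a P-position: the player to move is in a losing position under optimal play.

Losing position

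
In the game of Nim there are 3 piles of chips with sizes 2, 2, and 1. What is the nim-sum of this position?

1

Nim-sum: 2 XOR 2 XOR 1 = 1.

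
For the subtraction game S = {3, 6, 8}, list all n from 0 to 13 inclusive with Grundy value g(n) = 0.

0, 1, 2, 11, 12, 13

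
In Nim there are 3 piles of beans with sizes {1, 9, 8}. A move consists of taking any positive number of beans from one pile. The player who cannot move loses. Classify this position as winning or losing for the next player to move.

Losing position

Nim-sum: 1 ⊕ 9 ⊕ 8 = 0.
The nim-sum is 0, so this is a P-position: the player to move is in a losing position under optimal play.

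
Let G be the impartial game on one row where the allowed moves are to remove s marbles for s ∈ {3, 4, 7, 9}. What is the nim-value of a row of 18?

Build the Grundy sequence with g(k) = mex{g(k−s) : s ∈ {3, 4, 7, 9}, s ≤ k}:
k:     0  1  2  3  4  5  6  7  8  9 10 11 12 13 14 15 16 17 18
g(k):  0  0  0  1  1  1  2  2  2  3  3  3  0  0  0  1  1  1  2
So g(18) = 2.

2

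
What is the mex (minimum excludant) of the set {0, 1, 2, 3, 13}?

4

The values 0, 1, 2, 3 are all present; 4 is the first non-negative integer missing from the set.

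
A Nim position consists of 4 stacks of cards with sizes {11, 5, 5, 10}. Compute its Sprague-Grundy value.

1

Nim-sum: 11 ⊕ 5 ⊕ 5 ⊕ 10 = 1.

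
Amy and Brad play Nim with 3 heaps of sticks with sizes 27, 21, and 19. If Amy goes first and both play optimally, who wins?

Amy wins

Compute the nim-sum pairwise:
27 ^ 21 = 14
14 ^ 19 = 29
The nim-sum is 29 ≠ 0, so this is an N-position: the player to move can win; Amy has a winning move.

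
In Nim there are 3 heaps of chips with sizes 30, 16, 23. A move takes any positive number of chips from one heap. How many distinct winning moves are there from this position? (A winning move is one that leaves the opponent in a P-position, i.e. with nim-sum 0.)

3

Nim-sum: 30 ^ 16 ^ 23 = 25.
The overall nim-sum is X = 25. A heap of size p has a winning move iff p XOR X < p (reduce it to p XOR X).
  30: 30 XOR 25 = 7 < 30 — winning move (to 7).
  16: 16 XOR 25 = 9 < 16 — winning move (to 9).
  23: 23 XOR 25 = 14 < 23 — winning move (to 14).
That gives 3 winning moves.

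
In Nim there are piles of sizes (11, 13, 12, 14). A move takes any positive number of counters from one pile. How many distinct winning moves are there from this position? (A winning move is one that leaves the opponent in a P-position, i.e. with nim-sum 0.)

3

Compute the nim-sum pairwise:
11 ⊕ 13 = 6
6 ⊕ 12 = 10
10 ⊕ 14 = 4
The overall nim-sum is X = 4. A pile of size p has a winning move iff p XOR X < p (reduce it to p XOR X).
  11: 11 XOR 4 = 15 ≥ 11 — no move.
  13: 13 XOR 4 = 9 < 13 — winning move (to 9).
  12: 12 XOR 4 = 8 < 12 — winning move (to 8).
  14: 14 XOR 4 = 10 < 14 — winning move (to 10).
That gives 3 winning moves.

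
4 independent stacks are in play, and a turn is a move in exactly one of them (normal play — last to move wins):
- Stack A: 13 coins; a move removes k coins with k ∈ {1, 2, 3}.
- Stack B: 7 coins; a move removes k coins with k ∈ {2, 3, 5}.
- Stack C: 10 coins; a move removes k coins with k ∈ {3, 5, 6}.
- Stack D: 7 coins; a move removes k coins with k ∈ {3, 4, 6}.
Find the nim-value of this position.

3

Grundy values for stack A (subtraction set {1, 2, 3}):
k:     0  1  2  3  4  5  6  7  8  9 10 11 12 13
g(k):  0  1  2  3  0  1  2  3  0  1  2  3  0  1
So g(13) = 1.
For stack B, compute g(0), g(1), … with moves {2, 3, 5}:
g(0) = mex{} = 0
g(1) = mex{} = 0
g(2) = mex{0} = 1
g(3) = mex{0} = 1
g(4) = mex{0,1} = 2
g(5) = mex{0,1} = 2
g(6) = mex{0,1,2} = 3
g(7) = mex{1,2} = 0
So g(7) = 0.
Grundy values for stack C (subtraction set {3, 5, 6}):
k:     0  1  2  3  4  5  6  7  8  9 10
g(k):  0  0  0  1  1  1  2  2  2  0  0
So g(10) = 0.
Grundy values for stack D (subtraction set {3, 4, 6}):
k:     0  1  2  3  4  5  6  7
g(k):  0  0  0  1  1  1  2  2
So g(7) = 2.
By the Sprague-Grundy theorem, the Grundy value of a sum of independent games is the XOR of the component values.
Combined value = 1 ⊕ 0 ⊕ 0 ⊕ 2 = 3.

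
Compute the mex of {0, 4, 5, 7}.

0 is in the set but 1 is not, so the mex is 1.

1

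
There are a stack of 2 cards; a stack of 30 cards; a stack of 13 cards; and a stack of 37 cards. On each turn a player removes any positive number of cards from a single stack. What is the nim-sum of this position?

Write each in binary and XOR column by column:
  000010  (2)
  011110  (30)
  001101  (13)
  100101  (37)
  ------
  110100  (52)

52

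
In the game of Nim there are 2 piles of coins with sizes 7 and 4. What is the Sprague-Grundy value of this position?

Nim-sum: 7 ⊕ 4 = 3.

3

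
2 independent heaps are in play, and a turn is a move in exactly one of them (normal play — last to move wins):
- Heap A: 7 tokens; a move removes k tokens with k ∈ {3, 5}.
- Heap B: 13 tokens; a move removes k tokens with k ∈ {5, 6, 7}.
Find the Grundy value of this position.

2

Grundy values for heap A (subtraction set {3, 5}):
g(0) = mex{} = 0
g(1) = mex{} = 0
g(2) = mex{} = 0
g(3) = mex{0} = 1
g(4) = mex{0} = 1
g(5) = mex{0} = 1
g(6) = mex{0,1} = 2
g(7) = mex{0,1} = 2
So g(7) = 2.
Grundy values for heap B (subtraction set {5, 6, 7}):
g(0) = mex{} = 0
g(1) = mex{} = 0
g(2) = mex{} = 0
g(3) = mex{} = 0
g(4) = mex{} = 0
g(5) = mex{0} = 1
g(6) = mex{0} = 1
g(7) = mex{0} = 1
g(8) = mex{0} = 1
g(9) = mex{0} = 1
g(10) = mex{0,1} = 2
g(11) = mex{0,1} = 2
g(12) = mex{1} = 0
g(13) = mex{1} = 0
So g(13) = 0.
The value of a disjunctive sum is the nim-sum of the parts.
Combined value = 2 ⊕ 0 = 2.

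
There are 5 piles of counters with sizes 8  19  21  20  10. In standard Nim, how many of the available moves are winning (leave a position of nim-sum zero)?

3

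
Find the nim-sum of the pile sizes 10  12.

6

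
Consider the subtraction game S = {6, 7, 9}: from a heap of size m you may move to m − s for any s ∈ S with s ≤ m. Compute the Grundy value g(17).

0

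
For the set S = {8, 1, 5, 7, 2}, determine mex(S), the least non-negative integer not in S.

0 is not in the set, so the mex is 0.

0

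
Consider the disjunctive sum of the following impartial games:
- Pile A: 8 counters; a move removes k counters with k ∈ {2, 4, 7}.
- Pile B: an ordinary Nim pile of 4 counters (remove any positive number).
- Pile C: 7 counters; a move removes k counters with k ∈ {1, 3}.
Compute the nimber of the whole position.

4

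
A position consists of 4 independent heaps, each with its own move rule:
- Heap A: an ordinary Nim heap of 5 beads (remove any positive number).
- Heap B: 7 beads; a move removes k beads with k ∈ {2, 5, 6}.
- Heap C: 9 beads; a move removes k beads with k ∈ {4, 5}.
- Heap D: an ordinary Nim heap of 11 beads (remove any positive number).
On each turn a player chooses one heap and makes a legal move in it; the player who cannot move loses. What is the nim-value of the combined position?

13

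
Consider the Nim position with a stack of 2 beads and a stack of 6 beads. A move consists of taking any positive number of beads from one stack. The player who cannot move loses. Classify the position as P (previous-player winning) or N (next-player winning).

Compute the nim-sum pairwise:
2 ⊕ 6 = 4
The nim-sum is 4 ≠ 0, so this is an N-position: the player to move can win.

N-position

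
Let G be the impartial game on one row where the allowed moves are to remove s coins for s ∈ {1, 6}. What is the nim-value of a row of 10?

1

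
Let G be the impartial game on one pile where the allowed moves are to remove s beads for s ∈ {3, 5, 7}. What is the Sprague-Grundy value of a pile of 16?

2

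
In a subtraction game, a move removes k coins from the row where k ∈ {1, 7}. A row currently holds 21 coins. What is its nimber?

Grundy values for subtraction set {1, 7}:
k:     0  1  2  3  4  5  6  7  8  9 10 11 12 13 14 15 16 17 18 19 20 21
g(k):  0  1  0  1  0  1  0  1  0  1  0  1  0  1  0  1  0  1  0  1  0  1
So g(21) = 1.

1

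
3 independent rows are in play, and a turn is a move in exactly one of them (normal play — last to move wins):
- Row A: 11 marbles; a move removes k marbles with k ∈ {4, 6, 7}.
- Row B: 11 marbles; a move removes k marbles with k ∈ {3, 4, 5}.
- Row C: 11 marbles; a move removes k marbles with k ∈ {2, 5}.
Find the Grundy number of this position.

For row A, compute g(0), g(1), … with moves {4, 6, 7}:
k:     0  1  2  3  4  5  6  7  8  9 10 11
g(k):  0  0  0  0  1  1  1  1  2  2  2  0
So g(11) = 0.
Build the Grundy sequence for row B with g(k) = mex{g(k−s) : s ∈ {3, 4, 5}, s ≤ k}:
g(0) = mex{} = 0
g(1) = mex{} = 0
g(2) = mex{} = 0
g(3) = mex{0} = 1
g(4) = mex{0} = 1
g(5) = mex{0} = 1
g(6) = mex{0,1} = 2
g(7) = mex{0,1} = 2
g(8) = mex{1} = 0
g(9) = mex{1,2} = 0
g(10) = mex{1,2} = 0
g(11) = mex{0,2} = 1
So g(11) = 1.
Grundy values for row C (subtraction set {2, 5}):
g(0) = mex{} = 0
g(1) = mex{} = 0
g(2) = mex{0} = 1
g(3) = mex{0} = 1
g(4) = mex{1} = 0
g(5) = mex{0,1} = 2
g(6) = mex{0} = 1
g(7) = mex{1,2} = 0
g(8) = mex{1} = 0
g(9) = mex{0} = 1
g(10) = mex{0,2} = 1
g(11) = mex{1} = 0
So g(11) = 0.
By the Sprague-Grundy theorem, the Grundy value of a sum of independent games is the XOR of the component values.
Combined value = 0 XOR 1 XOR 0 = 1.

1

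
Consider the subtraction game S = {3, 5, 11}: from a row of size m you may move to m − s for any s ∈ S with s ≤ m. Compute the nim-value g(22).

2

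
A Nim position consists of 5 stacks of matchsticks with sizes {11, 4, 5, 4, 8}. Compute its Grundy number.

In binary:
  1011  (11)
  0100  (4)
  0101  (5)
  0100  (4)
  1000  (8)
  ----
  0110  (6)

6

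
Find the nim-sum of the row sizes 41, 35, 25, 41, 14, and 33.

Nim-sum: 41 ⊕ 35 ⊕ 25 ⊕ 41 ⊕ 14 ⊕ 33 = 21.

21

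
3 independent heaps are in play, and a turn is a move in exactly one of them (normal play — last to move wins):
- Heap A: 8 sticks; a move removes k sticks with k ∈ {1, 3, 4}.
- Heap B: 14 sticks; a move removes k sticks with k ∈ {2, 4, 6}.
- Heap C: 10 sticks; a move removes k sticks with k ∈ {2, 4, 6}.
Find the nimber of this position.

3

Grundy values for heap A (subtraction set {1, 3, 4}):
g(0) = mex{} = 0
g(1) = mex{0} = 1
g(2) = mex{1} = 0
g(3) = mex{0} = 1
g(4) = mex{0,1} = 2
g(5) = mex{0,1,2} = 3
g(6) = mex{0,1,3} = 2
g(7) = mex{1,2} = 0
g(8) = mex{0,2,3} = 1
So g(8) = 1.
Grundy values for heap B (subtraction set {2, 4, 6}):
k:     0  1  2  3  4  5  6  7  8  9 10 11 12 13 14
g(k):  0  0  1  1  2  2  3  3  0  0  1  1  2  2  3
So g(14) = 3.
Build the Grundy sequence for heap C with g(k) = mex{g(k−s) : s ∈ {2, 4, 6}, s ≤ k}:
g(0) = mex{} = 0
g(1) = mex{} = 0
g(2) = mex{0} = 1
g(3) = mex{0} = 1
g(4) = mex{0,1} = 2
g(5) = mex{0,1} = 2
g(6) = mex{0,1,2} = 3
g(7) = mex{0,1,2} = 3
g(8) = mex{1,2,3} = 0
g(9) = mex{1,2,3} = 0
g(10) = mex{0,2,3} = 1
So g(10) = 1.
The value of a disjunctive sum is the nim-sum of the parts.
Combined value = 1 XOR 3 XOR 1 = 3.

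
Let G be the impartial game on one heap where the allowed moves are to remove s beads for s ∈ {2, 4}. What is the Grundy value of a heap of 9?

Grundy values for subtraction set {2, 4}:
k:     0  1  2  3  4  5  6  7  8  9
g(k):  0  0  1  1  2  2  0  0  1  1
So g(9) = 1.

1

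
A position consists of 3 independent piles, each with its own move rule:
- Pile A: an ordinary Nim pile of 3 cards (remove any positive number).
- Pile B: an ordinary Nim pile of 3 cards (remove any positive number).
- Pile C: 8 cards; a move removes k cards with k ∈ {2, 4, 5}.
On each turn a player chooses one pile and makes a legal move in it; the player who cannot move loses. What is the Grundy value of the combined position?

Pile A is a plain Nim pile of size 3, so its Grundy value is 3.
Pile B is a plain Nim pile of size 3, so its Grundy value is 3.
For pile C, compute g(0), g(1), … with moves {2, 4, 5}:
g(0) = mex{} = 0
g(1) = mex{} = 0
g(2) = mex{0} = 1
g(3) = mex{0} = 1
g(4) = mex{0,1} = 2
g(5) = mex{0,1} = 2
g(6) = mex{0,1,2} = 3
g(7) = mex{1,2} = 0
g(8) = mex{1,2,3} = 0
So g(8) = 0.
By the Sprague-Grundy theorem, the Grundy value of a sum of independent games is the XOR of the component values.
Combined value = 3 ⊕ 3 ⊕ 0 = 0.

0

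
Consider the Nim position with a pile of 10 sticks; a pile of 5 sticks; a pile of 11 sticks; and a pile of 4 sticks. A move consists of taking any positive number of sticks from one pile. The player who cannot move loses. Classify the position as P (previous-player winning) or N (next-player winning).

P-position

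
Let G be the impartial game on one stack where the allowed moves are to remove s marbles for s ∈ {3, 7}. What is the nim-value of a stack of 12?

Grundy values for subtraction set {3, 7}:
k:     0  1  2  3  4  5  6  7  8  9 10 11 12
g(k):  0  0  0  1  1  1  0  2  2  1  0  0  0
So g(12) = 0.

0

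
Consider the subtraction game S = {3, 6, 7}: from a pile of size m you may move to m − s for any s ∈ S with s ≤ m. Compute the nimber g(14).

Grundy values for subtraction set {3, 6, 7}:
g(0) = mex{} = 0
g(1) = mex{} = 0
g(2) = mex{} = 0
g(3) = mex{0} = 1
g(4) = mex{0} = 1
g(5) = mex{0} = 1
g(6) = mex{0,1} = 2
g(7) = mex{0,1} = 2
g(8) = mex{0,1} = 2
g(9) = mex{0,1,2} = 3
g(10) = mex{1,2} = 0
g(11) = mex{1,2} = 0
g(12) = mex{1,2,3} = 0
g(13) = mex{0,2} = 1
g(14) = mex{0,2} = 1
So g(14) = 1.

1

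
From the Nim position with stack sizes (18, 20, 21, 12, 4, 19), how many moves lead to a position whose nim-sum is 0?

1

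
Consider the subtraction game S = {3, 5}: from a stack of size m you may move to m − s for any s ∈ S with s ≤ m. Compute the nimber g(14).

Compute g(0), g(1), … for moves {3, 5}:
k:     0  1  2  3  4  5  6  7  8  9 10 11 12 13 14
g(k):  0  0  0  1  1  1  2  2  0  0  0  1  1  1  2
So g(14) = 2.

2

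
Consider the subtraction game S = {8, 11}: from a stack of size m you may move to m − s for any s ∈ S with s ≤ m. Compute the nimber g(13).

Compute g(0), g(1), … for moves {8, 11}:
g(0) = mex{} = 0
g(1) = mex{} = 0
g(2) = mex{} = 0
g(3) = mex{} = 0
g(4) = mex{} = 0
g(5) = mex{} = 0
g(6) = mex{} = 0
g(7) = mex{} = 0
g(8) = mex{0} = 1
g(9) = mex{0} = 1
g(10) = mex{0} = 1
g(11) = mex{0} = 1
g(12) = mex{0} = 1
g(13) = mex{0} = 1
So g(13) = 1.

1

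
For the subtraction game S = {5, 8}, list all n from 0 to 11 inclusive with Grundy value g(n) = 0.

0, 1, 2, 3, 4

Compute g(0), g(1), … for moves {5, 8}:
g(0) = mex{} = 0
g(1) = mex{} = 0
g(2) = mex{} = 0
g(3) = mex{} = 0
g(4) = mex{} = 0
g(5) = mex{0} = 1
g(6) = mex{0} = 1
g(7) = mex{0} = 1
g(8) = mex{0} = 1
g(9) = mex{0} = 1
g(10) = mex{0,1} = 2
g(11) = mex{0,1} = 2
The P-positions (g = 0) in 0..11 are 0, 1, 2, 3, 4.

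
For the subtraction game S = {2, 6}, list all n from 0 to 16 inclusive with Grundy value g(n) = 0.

0, 1, 4, 5, 8, 9, 12, 13, 16

Grundy values for subtraction set {2, 6}:
k:     0  1  2  3  4  5  6  7  8  9 10 11 12 13 14 15 16
g(k):  0  0  1  1  0  0  1  1  0  0  1  1  0  0  1  1  0
The P-positions (g = 0) in 0..16 are 0, 1, 4, 5, 8, 9, 12, 13, 16.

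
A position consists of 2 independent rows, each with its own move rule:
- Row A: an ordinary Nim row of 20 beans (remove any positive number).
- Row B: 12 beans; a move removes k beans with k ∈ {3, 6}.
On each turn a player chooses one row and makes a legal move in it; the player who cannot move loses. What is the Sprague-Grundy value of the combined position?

Row A is a plain Nim row of size 20, so its Grundy value is 20.
Grundy values for row B (subtraction set {3, 6}):
g(0) = mex{} = 0
g(1) = mex{} = 0
g(2) = mex{} = 0
g(3) = mex{0} = 1
g(4) = mex{0} = 1
g(5) = mex{0} = 1
g(6) = mex{0,1} = 2
g(7) = mex{0,1} = 2
g(8) = mex{0,1} = 2
g(9) = mex{1,2} = 0
g(10) = mex{1,2} = 0
g(11) = mex{1,2} = 0
g(12) = mex{0,2} = 1
So g(12) = 1.
By the Sprague-Grundy theorem, the Grundy value of a sum of independent games is the XOR of the component values.
Combined value = 20 XOR 1 = 21.

21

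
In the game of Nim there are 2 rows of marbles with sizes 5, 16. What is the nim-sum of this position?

21

In binary:
  00101  (5)
  10000  (16)
  -----
  10101  (21)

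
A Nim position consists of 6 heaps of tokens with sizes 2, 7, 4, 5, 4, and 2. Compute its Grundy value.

Nim-sum: 2 XOR 7 XOR 4 XOR 5 XOR 4 XOR 2 = 2.

2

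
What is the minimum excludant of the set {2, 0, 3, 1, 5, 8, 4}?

The values 0, 1, 2, 3, 4, 5 are all present; 6 is the first non-negative integer missing from the set.

6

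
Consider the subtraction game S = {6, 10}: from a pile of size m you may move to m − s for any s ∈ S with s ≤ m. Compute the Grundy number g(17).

0

Grundy values for subtraction set {6, 10}:
k:     0  1  2  3  4  5  6  7  8  9 10 11 12 13 14 15 16 17
g(k):  0  0  0  0  0  0  1  1  1  1  1  1  2  2  2  2  0  0
So g(17) = 0.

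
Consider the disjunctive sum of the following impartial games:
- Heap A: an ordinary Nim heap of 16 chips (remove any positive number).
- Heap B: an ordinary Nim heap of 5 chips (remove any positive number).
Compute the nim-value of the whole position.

Heap A is a plain Nim heap of size 16, so its Grundy value is 16.
Heap B is a plain Nim heap of size 5, so its Grundy value is 5.
The value of a disjunctive sum is the nim-sum of the parts.
Combined value = 16 XOR 5 = 21.

21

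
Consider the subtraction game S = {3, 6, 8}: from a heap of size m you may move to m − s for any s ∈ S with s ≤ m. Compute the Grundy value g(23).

Compute g(0), g(1), … for moves {3, 6, 8}:
k:     0  1  2  3  4  5  6  7  8  9 10 11 12 13 14 15 16 17 18 19 20 21 22 23
g(k):  0  0  0  1  1  1  2  2  2  3  3  0  0  0  1  1  1  2  2  2  3  3  0  0
So g(23) = 0.

0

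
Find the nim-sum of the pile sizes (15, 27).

Compute the nim-sum pairwise:
15 XOR 27 = 20

20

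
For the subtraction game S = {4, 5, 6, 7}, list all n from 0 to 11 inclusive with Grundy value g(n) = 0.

Build the Grundy sequence with g(k) = mex{g(k−s) : s ∈ {4, 5, 6, 7}, s ≤ k}:
g(0) = mex{} = 0
g(1) = mex{} = 0
g(2) = mex{} = 0
g(3) = mex{} = 0
g(4) = mex{0} = 1
g(5) = mex{0} = 1
g(6) = mex{0} = 1
g(7) = mex{0} = 1
g(8) = mex{0,1} = 2
g(9) = mex{0,1} = 2
g(10) = mex{0,1} = 2
g(11) = mex{1} = 0
The P-positions (g = 0) in 0..11 are 0, 1, 2, 3, 11.

0, 1, 2, 3, 11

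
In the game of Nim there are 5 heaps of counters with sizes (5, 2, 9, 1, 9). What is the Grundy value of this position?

Write each in binary and XOR column by column:
  0101  (5)
  0010  (2)
  1001  (9)
  0001  (1)
  1001  (9)
  ----
  0110  (6)

6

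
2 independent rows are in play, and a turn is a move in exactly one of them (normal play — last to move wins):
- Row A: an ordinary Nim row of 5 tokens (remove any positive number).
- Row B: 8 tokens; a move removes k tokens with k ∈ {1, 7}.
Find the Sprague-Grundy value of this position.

Row A is a plain Nim row of size 5, so its Grundy value is 5.
Grundy values for row B (subtraction set {1, 7}):
k:     0  1  2  3  4  5  6  7  8
g(k):  0  1  0  1  0  1  0  1  0
So g(8) = 0.
By the Sprague-Grundy theorem, the Grundy value of a sum of independent games is the XOR of the component values.
Combined value = 5 XOR 0 = 5.

5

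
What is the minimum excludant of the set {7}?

0 is not in the set, so the mex is 0.

0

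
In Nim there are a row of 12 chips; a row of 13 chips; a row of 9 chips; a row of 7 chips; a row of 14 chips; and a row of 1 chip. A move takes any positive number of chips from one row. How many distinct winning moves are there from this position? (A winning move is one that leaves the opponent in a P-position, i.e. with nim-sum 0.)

0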